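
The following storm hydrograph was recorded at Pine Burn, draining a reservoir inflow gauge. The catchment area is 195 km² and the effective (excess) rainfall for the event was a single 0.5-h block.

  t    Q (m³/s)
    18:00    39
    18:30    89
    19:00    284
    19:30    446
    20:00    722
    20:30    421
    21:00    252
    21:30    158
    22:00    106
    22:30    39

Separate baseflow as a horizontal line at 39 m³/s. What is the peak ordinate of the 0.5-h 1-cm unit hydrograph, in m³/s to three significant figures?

Direct runoff: 0.0, 50.0, 245.0, 407.0, 683.0, 382.0, 213.0, 119.0, 67.0, 0.0 m³/s; ΣQ_DR = 2166 m³/s, peak = 683.0 m³/s.
Runoff depth d = ΣQ_DR·Δt / A = 2166 × 1800 / (195 km²) = 19.99 mm.
The 1-cm UH is the DRH scaled by (10 mm)/d, so U_p = 683.0 × 10/19.99 = 342 m³/s.

U_p ≈ 342 m³/s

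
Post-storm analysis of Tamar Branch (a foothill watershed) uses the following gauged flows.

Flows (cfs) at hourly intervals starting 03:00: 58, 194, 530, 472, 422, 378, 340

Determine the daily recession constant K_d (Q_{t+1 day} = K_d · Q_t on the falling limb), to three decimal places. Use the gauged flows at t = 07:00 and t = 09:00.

K_d ≈ 0.075

Between t = 07:00 and t = 09:00 the flow falls from 422 to 340 cfs over 2×1 h = 2 h.
Per-interval ratio K = (340/422)^(1/2) = 0.8976; K_d = K^(24/1) = 0.075.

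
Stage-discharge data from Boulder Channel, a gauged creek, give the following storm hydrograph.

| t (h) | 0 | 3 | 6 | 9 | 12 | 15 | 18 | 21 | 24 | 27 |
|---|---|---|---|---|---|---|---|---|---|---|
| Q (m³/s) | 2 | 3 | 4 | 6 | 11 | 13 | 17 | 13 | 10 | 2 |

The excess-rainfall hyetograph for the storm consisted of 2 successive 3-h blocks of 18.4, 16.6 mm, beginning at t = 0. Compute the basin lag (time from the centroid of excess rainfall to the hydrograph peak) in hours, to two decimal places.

t_L ≈ 15.08 h

Centroid of excess rainfall: t_c = Σ P_i·t̄_i / ΣP_i = 2.9229 h (block centres at 1.5, 4.5 h).
Hydrograph peak occurs at t = 18 h, so basin lag t_L = 18 − 2.9229 = 15.08 h.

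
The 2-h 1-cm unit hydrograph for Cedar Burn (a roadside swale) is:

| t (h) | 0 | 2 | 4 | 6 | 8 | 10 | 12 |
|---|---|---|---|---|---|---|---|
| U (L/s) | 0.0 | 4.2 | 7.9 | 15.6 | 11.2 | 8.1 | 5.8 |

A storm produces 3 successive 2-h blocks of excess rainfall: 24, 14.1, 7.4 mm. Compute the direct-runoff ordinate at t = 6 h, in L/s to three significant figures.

Q ≈ 51.7 L/s

By discrete convolution, Q_j = Σ (P_i / 10 mm) · U_{j−i}.
At t = 6 h (j=3): Q = (24/10)·15.6 + (14.1/10)·7.9 + (7.4/10)·4.2 = 51.7 L/s.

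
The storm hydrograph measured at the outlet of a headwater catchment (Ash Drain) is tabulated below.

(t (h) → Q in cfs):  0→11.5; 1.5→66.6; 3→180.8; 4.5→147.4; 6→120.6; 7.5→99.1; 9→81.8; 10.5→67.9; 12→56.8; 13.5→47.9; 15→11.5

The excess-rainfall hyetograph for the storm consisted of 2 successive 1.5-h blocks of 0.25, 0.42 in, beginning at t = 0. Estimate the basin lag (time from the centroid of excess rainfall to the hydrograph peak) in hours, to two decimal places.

t_L ≈ 1.31 h

Centroid of excess rainfall: t_c = Σ P_i·t̄_i / ΣP_i = 1.6903 h (block centres at 0.75, 2.25 h).
Hydrograph peak occurs at t = 3 h, so basin lag t_L = 3 − 1.6903 = 1.31 h.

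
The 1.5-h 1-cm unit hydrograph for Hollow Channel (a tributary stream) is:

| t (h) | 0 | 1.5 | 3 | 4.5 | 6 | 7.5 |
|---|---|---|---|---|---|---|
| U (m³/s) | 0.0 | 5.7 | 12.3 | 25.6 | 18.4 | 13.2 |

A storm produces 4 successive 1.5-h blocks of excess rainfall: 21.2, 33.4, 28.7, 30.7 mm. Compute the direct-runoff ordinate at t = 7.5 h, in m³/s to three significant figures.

Q ≈ 201 m³/s

By discrete convolution, Q_j = Σ (P_i / 10 mm) · U_{j−i}.
At t = 7.5 h (j=5): Q = (21.2/10)·13.2 + (33.4/10)·18.4 + (28.7/10)·25.6 + (30.7/10)·12.3 = 201 m³/s.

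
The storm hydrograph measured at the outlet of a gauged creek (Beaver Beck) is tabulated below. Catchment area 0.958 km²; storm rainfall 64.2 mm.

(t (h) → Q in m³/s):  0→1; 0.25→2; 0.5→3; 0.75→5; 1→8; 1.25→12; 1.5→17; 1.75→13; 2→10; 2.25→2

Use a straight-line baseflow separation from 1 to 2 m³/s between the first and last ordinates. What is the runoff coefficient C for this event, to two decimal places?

ΣQ_DR = 58.00 m³/s; V = ΣQ_DR·Δt = 52200 m³.
Runoff depth d = V / A = 54.49 mm.
C = d / P = 54.49 / 64.2 = 0.85.

C ≈ 0.85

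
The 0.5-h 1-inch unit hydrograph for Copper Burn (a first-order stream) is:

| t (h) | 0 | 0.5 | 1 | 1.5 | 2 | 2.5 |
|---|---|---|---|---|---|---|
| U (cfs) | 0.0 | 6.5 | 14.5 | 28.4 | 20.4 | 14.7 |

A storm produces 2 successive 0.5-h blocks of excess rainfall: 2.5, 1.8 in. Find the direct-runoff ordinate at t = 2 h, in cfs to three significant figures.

By discrete convolution, Q_j = Σ (P_i / 1 in) · U_{j−i}.
At t = 2 h (j=4): Q = (2.5/1)·20.4 + (1.8/1)·28.4 = 102 cfs.

Q ≈ 102 cfs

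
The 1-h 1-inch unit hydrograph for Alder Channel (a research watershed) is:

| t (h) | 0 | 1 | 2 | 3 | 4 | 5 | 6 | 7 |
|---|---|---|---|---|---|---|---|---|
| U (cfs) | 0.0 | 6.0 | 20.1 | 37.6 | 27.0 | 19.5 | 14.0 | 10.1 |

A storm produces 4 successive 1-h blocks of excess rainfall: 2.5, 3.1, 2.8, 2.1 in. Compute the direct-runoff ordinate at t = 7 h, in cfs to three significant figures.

By discrete convolution, Q_j = Σ (P_i / 1 in) · U_{j−i}.
At t = 7 h (j=7): Q = (2.5/1)·10.1 + (3.1/1)·14.0 + (2.8/1)·19.5 + (2.1/1)·27.0 = 180 cfs.

Q ≈ 180 cfs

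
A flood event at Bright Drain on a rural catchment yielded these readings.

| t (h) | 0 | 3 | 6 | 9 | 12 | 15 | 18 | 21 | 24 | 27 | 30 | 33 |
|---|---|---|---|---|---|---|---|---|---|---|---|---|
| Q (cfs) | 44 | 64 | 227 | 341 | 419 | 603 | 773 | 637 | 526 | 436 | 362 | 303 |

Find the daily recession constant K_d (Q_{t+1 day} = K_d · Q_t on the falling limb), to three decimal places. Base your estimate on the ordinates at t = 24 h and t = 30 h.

K_d ≈ 0.224

Between t = 24 h and t = 30 h the flow falls from 526 to 362 cfs over 2×3 h = 6 h.
Per-interval ratio K = (362/526)^(1/2) = 0.8296; K_d = K^(24/3) = 0.224.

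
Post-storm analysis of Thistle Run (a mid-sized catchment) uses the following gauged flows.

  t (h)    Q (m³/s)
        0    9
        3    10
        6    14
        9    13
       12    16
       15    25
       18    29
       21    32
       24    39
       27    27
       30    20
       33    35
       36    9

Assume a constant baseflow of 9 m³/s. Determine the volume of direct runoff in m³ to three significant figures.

V ≈ 1.74 × 10^6 m³

Direct-runoff ordinates (Q − Q_b): 0.0, 1.0, 5.0, 4.0, 7.0, 16.0, 20.0, 23.0, 30.0, 18.0, 11.0, 26.0, 0.0 m³/s.
ΣQ_DR = 161.0 m³/s.
With Δt = 3 h = 10800 s, V = ΣQ_DR · Δt = 161.0 × 10800 = 1.74 × 10^6 m³.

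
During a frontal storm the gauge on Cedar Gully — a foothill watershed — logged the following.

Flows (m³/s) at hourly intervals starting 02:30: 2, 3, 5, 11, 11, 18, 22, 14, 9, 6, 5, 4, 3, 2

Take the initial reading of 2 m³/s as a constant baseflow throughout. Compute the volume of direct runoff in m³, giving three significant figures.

Direct-runoff ordinates (Q − Q_b): 0.0, 1.0, 3.0, 9.0, 9.0, 16.0, 20.0, 12.0, 7.0, 4.0, 3.0, 2.0, 1.0, 0.0 m³/s.
ΣQ_DR = 87.00 m³/s.
With Δt = 1 h = 3600 s, V = ΣQ_DR · Δt = 87.00 × 3600 = 3.13 × 10^5 m³.

V ≈ 3.13 × 10^5 m³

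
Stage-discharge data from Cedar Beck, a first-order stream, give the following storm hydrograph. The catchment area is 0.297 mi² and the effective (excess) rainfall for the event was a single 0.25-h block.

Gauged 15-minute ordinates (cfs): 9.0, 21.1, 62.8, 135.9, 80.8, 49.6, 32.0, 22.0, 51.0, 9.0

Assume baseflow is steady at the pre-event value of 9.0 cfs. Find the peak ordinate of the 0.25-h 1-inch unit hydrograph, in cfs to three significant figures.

Direct runoff: 0.0, 12.1, 53.8, 126.9, 71.8, 40.6, 23.0, 13.0, 42.0, 0.0 cfs; ΣQ_DR = 383.2 cfs, peak = 126.9 cfs.
Runoff depth d = ΣQ_DR·Δt / A = 383.2 × 900 / (0.297 mi²) = 0.4998 in.
The 1-inch UH is the DRH scaled by (1 in)/d, so U_p = 126.9 × 1/0.4998 = 254 cfs.

U_p ≈ 254 cfs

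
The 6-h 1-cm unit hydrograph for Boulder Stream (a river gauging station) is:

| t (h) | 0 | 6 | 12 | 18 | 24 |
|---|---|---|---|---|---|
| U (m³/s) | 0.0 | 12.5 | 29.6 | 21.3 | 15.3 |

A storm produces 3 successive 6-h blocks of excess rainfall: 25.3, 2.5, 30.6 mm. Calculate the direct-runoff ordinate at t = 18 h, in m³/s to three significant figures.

Q ≈ 99.5 m³/s

By discrete convolution, Q_j = Σ (P_i / 10 mm) · U_{j−i}.
At t = 18 h (j=3): Q = (25.3/10)·21.3 + (2.5/10)·29.6 + (30.6/10)·12.5 = 99.5 m³/s.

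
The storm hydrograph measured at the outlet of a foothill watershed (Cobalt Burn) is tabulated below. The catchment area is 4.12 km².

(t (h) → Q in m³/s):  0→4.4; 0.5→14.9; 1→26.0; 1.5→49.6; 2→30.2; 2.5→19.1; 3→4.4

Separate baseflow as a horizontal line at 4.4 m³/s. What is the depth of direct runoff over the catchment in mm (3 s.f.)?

Direct runoff: 0.0, 10.5, 21.6, 45.2, 25.8, 14.7, 0.0 m³/s; ΣQ_DR = 117.8 m³/s.
V = ΣQ_DR · Δt = 117.8 × 1800 s = 2.120 × 10^5 m³.
Over A = 4.12 km², depth = V / A = 51.5 mm.

d ≈ 51.5 mm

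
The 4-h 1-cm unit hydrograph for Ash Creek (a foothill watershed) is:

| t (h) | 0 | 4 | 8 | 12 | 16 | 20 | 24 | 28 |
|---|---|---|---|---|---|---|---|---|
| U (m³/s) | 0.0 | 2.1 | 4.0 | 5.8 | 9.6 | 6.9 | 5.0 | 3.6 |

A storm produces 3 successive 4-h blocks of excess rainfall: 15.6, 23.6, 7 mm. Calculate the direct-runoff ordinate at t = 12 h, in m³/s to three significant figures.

Q ≈ 20.0 m³/s

By discrete convolution, Q_j = Σ (P_i / 10 mm) · U_{j−i}.
At t = 12 h (j=3): Q = (15.6/10)·5.8 + (23.6/10)·4.0 + (7/10)·2.1 = 20.0 m³/s.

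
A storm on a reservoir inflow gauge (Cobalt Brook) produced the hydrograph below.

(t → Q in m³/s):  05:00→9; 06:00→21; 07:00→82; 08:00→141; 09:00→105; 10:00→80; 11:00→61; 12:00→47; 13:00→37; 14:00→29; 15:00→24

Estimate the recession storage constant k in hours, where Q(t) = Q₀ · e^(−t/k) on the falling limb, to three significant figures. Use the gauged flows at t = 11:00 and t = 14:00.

On the falling limb, Q drops from 61 to 29 m³/s between t = 11:00 and t = 14:00 (Δt = 3 h).
k = −Δt / ln(Q₂/Q₁) = −3 / ln(29/61) = 4.03 h.

k ≈ 4.03 h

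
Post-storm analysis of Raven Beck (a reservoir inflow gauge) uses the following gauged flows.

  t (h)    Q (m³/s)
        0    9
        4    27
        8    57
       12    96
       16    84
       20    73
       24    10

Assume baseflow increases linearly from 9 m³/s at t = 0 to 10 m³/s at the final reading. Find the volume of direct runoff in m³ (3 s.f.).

V ≈ 4.17 × 10^6 m³

Direct-runoff ordinates (Q − Q_b): 0.00, 17.83, 47.67, 86.50, 74.33, 63.17, 0.00 m³/s.
ΣQ_DR = 289.5 m³/s.
With Δt = 4 h = 14400 s, V = ΣQ_DR · Δt = 289.5 × 14400 = 4.17 × 10^6 m³.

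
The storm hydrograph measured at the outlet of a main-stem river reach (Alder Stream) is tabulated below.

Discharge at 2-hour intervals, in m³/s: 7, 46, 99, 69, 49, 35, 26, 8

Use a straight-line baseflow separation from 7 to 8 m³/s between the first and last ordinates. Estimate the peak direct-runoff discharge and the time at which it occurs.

Q_p = 91.71 m³/s at t = 4 h

Subtracting baseflow gives direct-runoff ordinates: 0.00, 38.86, 91.71, 61.57, 41.43, 27.29, 18.14, 0.00 m³/s.
The maximum is 91.71 m³/s, occurring at the reading for t = 4 h.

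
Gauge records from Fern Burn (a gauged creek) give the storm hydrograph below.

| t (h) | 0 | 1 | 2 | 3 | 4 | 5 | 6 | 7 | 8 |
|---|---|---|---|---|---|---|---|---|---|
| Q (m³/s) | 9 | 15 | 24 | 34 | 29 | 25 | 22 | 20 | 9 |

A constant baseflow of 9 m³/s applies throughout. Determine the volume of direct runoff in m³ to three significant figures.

Direct-runoff ordinates (Q − Q_b): 0.0, 6.0, 15.0, 25.0, 20.0, 16.0, 13.0, 11.0, 0.0 m³/s.
ΣQ_DR = 106.0 m³/s.
With Δt = 1 h = 3600 s, V = ΣQ_DR · Δt = 106.0 × 3600 = 3.82 × 10^5 m³.

V ≈ 3.82 × 10^5 m³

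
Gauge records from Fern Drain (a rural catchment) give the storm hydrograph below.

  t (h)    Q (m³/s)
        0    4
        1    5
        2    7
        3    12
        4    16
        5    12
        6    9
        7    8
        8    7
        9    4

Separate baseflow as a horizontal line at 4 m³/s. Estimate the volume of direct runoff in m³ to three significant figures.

V ≈ 1.58 × 10^5 m³

Direct-runoff ordinates (Q − Q_b): 0.0, 1.0, 3.0, 8.0, 12.0, 8.0, 5.0, 4.0, 3.0, 0.0 m³/s.
ΣQ_DR = 44.00 m³/s.
With Δt = 1 h = 3600 s, V = ΣQ_DR · Δt = 44.00 × 3600 = 1.58 × 10^5 m³.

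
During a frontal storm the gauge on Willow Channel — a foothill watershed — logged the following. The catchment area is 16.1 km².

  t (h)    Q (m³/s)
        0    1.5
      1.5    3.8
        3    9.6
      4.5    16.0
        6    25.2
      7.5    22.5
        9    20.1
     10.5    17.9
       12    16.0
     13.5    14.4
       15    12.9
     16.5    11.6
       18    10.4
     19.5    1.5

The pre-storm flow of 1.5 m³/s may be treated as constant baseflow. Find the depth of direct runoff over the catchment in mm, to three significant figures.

d ≈ 54.5 mm

Direct runoff: 0.0, 2.3, 8.1, 14.5, 23.7, 21.0, 18.6, 16.4, 14.5, 12.9, 11.4, 10.1, 8.9, 0.0 m³/s; ΣQ_DR = 162.4 m³/s.
V = ΣQ_DR · Δt = 162.4 × 5400 s = 8.770 × 10^5 m³.
Over A = 16.1 km², depth = V / A = 54.5 mm.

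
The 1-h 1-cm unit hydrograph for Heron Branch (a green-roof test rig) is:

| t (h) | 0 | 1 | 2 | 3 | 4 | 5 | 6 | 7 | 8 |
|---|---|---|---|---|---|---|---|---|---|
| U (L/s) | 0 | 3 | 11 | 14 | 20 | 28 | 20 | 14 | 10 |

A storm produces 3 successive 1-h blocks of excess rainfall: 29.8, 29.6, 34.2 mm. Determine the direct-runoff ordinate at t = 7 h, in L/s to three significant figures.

Q ≈ 197 L/s

By discrete convolution, Q_j = Σ (P_i / 10 mm) · U_{j−i}.
At t = 7 h (j=7): Q = (29.8/10)·14 + (29.6/10)·20 + (34.2/10)·28 = 197 L/s.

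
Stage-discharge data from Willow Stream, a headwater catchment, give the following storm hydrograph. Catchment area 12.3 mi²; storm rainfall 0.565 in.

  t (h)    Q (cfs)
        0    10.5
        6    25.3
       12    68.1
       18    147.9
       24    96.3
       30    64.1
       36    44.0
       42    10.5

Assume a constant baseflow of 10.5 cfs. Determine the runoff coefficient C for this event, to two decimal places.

ΣQ_DR = 382.7 cfs; V = ΣQ_DR·Δt = 8.266 × 10^6 ft³.
Runoff depth d = V / A = 0.2893 in.
C = d / P = 0.2893 / 0.565 = 0.51.

C ≈ 0.51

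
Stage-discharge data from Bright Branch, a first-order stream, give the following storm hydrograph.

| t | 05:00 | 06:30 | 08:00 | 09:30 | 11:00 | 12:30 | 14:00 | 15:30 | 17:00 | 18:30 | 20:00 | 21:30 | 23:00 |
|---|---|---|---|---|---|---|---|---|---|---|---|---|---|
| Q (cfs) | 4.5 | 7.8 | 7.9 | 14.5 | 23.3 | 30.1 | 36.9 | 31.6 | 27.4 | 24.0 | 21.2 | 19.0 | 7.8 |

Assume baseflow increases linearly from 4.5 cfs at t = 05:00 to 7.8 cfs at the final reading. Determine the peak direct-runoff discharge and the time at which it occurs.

Q_p = 30.75 cfs at t = 14:00

Subtracting baseflow gives direct-runoff ordinates: 0.00, 3.02, 2.85, 9.18, 17.70, 24.23, 30.75, 25.18, 20.70, 17.02, 13.95, 11.47, 0.00 cfs.
The maximum is 30.75 cfs, occurring at the reading for t = 14:00.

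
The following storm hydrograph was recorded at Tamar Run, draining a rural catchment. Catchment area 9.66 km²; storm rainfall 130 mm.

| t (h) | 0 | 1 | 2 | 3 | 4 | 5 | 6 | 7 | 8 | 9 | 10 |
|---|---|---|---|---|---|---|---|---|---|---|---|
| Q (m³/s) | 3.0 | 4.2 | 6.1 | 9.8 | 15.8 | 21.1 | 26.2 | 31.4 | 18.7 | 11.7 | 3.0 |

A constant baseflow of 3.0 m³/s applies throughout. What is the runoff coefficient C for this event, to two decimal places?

ΣQ_DR = 118.0 m³/s; V = ΣQ_DR·Δt = 4.248 × 10^5 m³.
Runoff depth d = V / A = 43.98 mm.
C = d / P = 43.98 / 130 = 0.34.

C ≈ 0.34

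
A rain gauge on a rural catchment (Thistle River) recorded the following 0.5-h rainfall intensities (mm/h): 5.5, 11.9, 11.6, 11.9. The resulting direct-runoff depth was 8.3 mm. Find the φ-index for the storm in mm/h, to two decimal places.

Only the 3 blocks with intensity above φ contribute runoff: 11.9, 11.6, 11.9 mm/h.
Σ(I−φ)·Δt = d  ⇒  (11.9+11.6+11.9 − 3φ)·0.5 = 8.3
φ = (35.40 − 8.3/0.5) / 3 = 6.27 mm/h.

φ ≈ 6.27 mm/h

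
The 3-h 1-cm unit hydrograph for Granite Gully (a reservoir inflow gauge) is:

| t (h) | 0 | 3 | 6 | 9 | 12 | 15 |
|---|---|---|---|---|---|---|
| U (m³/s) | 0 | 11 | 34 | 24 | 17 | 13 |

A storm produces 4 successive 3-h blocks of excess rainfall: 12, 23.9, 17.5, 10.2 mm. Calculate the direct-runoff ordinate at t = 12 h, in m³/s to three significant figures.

Q ≈ 148 m³/s

By discrete convolution, Q_j = Σ (P_i / 10 mm) · U_{j−i}.
At t = 12 h (j=4): Q = (12/10)·17 + (23.9/10)·24 + (17.5/10)·34 + (10.2/10)·11 = 148 m³/s.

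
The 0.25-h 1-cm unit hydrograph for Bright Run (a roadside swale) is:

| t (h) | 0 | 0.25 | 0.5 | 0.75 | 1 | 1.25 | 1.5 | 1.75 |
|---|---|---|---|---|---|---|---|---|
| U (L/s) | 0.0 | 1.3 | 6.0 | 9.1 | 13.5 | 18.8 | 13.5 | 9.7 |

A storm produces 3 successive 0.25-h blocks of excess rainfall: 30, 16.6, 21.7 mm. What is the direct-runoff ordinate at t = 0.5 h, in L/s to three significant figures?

Q ≈ 20.2 L/s

By discrete convolution, Q_j = Σ (P_i / 10 mm) · U_{j−i}.
At t = 0.5 h (j=2): Q = (30/10)·6.0 + (16.6/10)·1.3 + (21.7/10)·0.0 = 20.2 L/s.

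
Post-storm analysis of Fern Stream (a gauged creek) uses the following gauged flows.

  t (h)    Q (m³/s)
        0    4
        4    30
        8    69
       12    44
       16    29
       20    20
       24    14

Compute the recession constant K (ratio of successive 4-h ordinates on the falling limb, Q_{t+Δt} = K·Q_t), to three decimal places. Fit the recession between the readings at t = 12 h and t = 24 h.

K ≈ 0.683

Using the recession-limb readings at t = 12 h and t = 24 h: Q falls from 44 to 14 m³/s over 3 intervals.
K = (Q₂/Q₁)^(1/3) = (14/44)^(1/3) = 0.683.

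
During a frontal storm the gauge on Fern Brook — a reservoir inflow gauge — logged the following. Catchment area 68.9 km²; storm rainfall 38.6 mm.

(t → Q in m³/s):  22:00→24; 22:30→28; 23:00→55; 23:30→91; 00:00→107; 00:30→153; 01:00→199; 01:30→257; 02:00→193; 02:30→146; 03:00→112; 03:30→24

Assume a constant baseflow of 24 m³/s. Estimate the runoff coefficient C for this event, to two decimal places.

ΣQ_DR = 1101 m³/s; V = ΣQ_DR·Δt = 1.982 × 10^6 m³.
Runoff depth d = V / A = 28.76 mm.
C = d / P = 28.76 / 38.6 = 0.75.

C ≈ 0.75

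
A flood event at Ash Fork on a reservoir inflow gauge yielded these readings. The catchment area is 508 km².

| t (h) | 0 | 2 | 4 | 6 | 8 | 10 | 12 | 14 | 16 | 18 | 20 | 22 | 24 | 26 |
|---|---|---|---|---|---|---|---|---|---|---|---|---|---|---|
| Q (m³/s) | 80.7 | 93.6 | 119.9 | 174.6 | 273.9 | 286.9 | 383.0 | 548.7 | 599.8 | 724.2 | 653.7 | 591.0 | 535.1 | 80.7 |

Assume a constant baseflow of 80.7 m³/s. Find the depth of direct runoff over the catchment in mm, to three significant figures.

Direct runoff: 0.0, 12.9, 39.2, 93.9, 193.2, 206.2, 302.3, 468.0, 519.1, 643.5, 573.0, 510.3, 454.4, 0.0 m³/s; ΣQ_DR = 4016 m³/s.
V = ΣQ_DR · Δt = 4016 × 7200 s = 2.892 × 10^7 m³.
Over A = 508 km², depth = V / A = 56.9 mm.

d ≈ 56.9 mm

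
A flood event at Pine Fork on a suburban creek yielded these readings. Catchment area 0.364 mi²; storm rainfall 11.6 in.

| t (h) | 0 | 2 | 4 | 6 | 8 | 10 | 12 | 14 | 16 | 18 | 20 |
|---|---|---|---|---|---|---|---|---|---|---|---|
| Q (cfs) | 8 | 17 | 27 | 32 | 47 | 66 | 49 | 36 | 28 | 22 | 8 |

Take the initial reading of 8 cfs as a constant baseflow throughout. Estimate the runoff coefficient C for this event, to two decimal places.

C ≈ 0.18

ΣQ_DR = 252.0 cfs; V = ΣQ_DR·Δt = 1.814 × 10^6 ft³.
Runoff depth d = V / A = 2.146 in.
C = d / P = 2.146 / 11.6 = 0.18.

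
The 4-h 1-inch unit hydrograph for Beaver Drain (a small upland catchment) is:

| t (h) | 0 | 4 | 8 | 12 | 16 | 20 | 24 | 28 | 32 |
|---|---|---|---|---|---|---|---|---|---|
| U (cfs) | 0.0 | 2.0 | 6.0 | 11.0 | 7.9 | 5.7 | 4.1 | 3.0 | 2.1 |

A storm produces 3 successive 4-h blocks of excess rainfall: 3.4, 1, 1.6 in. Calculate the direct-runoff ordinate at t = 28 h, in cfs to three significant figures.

By discrete convolution, Q_j = Σ (P_i / 1 in) · U_{j−i}.
At t = 28 h (j=7): Q = (3.4/1)·3.0 + (1/1)·4.1 + (1.6/1)·5.7 = 23.4 cfs.

Q ≈ 23.4 cfs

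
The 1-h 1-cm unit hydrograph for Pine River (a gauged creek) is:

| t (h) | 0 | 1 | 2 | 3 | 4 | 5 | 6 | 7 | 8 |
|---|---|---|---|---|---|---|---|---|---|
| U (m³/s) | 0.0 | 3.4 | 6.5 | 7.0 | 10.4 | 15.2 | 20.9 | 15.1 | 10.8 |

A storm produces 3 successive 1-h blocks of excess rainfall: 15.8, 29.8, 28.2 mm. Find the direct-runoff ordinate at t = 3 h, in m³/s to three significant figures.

Q ≈ 40.0 m³/s

By discrete convolution, Q_j = Σ (P_i / 10 mm) · U_{j−i}.
At t = 3 h (j=3): Q = (15.8/10)·7.0 + (29.8/10)·6.5 + (28.2/10)·3.4 = 40.0 m³/s.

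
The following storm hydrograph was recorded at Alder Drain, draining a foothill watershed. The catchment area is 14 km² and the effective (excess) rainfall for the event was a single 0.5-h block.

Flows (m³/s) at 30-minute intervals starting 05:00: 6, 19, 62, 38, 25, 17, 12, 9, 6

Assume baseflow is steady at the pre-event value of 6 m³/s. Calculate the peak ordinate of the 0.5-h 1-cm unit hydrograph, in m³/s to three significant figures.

U_p ≈ 31.1 m³/s

Direct runoff: 0.0, 13.0, 56.0, 32.0, 19.0, 11.0, 6.0, 3.0, 0.0 m³/s; ΣQ_DR = 140.0 m³/s, peak = 56.0 m³/s.
Runoff depth d = ΣQ_DR·Δt / A = 140.0 × 1800 / (14 km²) = 18.00 mm.
The 1-cm UH is the DRH scaled by (10 mm)/d, so U_p = 56.0 × 10/18.00 = 31.1 m³/s.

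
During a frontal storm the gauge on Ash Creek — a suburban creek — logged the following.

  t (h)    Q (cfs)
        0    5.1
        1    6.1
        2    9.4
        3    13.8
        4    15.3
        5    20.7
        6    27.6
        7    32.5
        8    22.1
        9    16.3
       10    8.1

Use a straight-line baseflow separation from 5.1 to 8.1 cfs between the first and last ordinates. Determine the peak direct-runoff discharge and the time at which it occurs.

Subtracting baseflow gives direct-runoff ordinates: 0.00, 0.70, 3.70, 7.80, 9.00, 14.10, 20.70, 25.30, 14.60, 8.50, 0.00 cfs.
The maximum is 25.30 cfs, occurring at the reading for t = 7 h.

Q_p = 25.30 cfs at t = 7 h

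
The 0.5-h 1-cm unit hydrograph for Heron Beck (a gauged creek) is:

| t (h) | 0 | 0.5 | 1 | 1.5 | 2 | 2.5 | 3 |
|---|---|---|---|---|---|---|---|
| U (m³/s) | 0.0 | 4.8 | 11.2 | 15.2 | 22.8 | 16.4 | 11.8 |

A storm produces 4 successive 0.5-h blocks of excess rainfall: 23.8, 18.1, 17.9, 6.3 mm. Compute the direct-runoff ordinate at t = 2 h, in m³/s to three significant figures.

By discrete convolution, Q_j = Σ (P_i / 10 mm) · U_{j−i}.
At t = 2 h (j=4): Q = (23.8/10)·22.8 + (18.1/10)·15.2 + (17.9/10)·11.2 + (6.3/10)·4.8 = 105 m³/s.

Q ≈ 105 m³/s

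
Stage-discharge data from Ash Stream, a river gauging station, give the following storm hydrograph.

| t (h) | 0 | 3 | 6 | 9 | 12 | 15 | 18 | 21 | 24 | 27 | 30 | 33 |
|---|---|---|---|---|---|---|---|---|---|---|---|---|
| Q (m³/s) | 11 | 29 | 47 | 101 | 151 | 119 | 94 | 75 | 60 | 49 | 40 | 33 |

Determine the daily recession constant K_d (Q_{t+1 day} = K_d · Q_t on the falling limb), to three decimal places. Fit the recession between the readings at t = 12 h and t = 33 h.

Between t = 12 h and t = 33 h the flow falls from 151 to 33 m³/s over 7×3 h = 21 h.
Per-interval ratio K = (33/151)^(1/7) = 0.8047; K_d = K^(24/3) = 0.176.

K_d ≈ 0.176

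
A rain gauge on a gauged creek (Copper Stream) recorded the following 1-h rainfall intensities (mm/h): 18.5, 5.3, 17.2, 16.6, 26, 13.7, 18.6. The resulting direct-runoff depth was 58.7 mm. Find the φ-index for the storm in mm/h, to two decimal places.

φ ≈ 8.65 mm/h

Only the 6 blocks with intensity above φ contribute runoff: 18.5, 17.2, 16.6, 26, 13.7, 18.6 mm/h.
Σ(I−φ)·Δt = d  ⇒  (18.5+17.2+16.6+26+13.7+18.6 − 6φ)·1 = 58.7
φ = (110.6 − 58.7/1) / 6 = 8.65 mm/h.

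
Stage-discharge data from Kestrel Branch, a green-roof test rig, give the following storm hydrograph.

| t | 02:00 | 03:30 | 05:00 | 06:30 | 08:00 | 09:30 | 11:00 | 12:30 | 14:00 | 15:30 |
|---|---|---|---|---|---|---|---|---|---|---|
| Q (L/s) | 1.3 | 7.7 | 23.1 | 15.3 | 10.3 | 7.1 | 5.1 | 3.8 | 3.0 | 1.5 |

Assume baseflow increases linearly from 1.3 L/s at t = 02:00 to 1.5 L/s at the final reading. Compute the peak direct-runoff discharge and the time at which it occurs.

Subtracting baseflow gives direct-runoff ordinates: 0.00, 6.38, 21.76, 13.93, 8.91, 5.69, 3.67, 2.34, 1.52, 0.00 L/s.
The maximum is 21.76 L/s, occurring at the reading for t = 05:00.

Q_p = 21.76 L/s at t = 05:00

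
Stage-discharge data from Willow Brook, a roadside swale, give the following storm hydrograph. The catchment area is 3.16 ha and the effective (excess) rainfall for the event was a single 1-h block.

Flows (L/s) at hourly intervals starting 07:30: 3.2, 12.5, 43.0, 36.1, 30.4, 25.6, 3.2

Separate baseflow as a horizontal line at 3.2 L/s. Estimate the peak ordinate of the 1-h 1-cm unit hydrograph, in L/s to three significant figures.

Direct runoff: 0.0, 9.3, 39.8, 32.9, 27.2, 22.4, 0.0 L/s; ΣQ_DR = 131.6 L/s, peak = 39.8 L/s.
Runoff depth d = ΣQ_DR·Δt / A = 131.6 × 3600 / (3.16 ha) = 14.99 mm.
The 1-cm UH is the DRH scaled by (10 mm)/d, so U_p = 39.8 × 10/14.99 = 26.5 L/s.

U_p ≈ 26.5 L/s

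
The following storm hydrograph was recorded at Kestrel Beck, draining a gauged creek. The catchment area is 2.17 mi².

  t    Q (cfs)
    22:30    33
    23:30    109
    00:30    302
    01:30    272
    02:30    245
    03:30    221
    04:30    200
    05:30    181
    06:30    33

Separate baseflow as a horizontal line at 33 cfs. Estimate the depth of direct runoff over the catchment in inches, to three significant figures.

d ≈ 0.928 in

Direct runoff: 0.0, 76.0, 269.0, 239.0, 212.0, 188.0, 167.0, 148.0, 0.0 cfs; ΣQ_DR = 1299 cfs.
V = ΣQ_DR · Δt = 1299 × 3600 s = 4.676 × 10^6 ft³.
Over A = 2.17 mi², depth = V / A = 0.928 in.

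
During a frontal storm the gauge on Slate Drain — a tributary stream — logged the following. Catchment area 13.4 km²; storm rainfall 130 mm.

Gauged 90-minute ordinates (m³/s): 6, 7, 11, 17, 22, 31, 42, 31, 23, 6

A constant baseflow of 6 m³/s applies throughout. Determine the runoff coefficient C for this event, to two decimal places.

ΣQ_DR = 136.0 m³/s; V = ΣQ_DR·Δt = 7.344 × 10^5 m³.
Runoff depth d = V / A = 54.81 mm.
C = d / P = 54.81 / 130 = 0.42.

C ≈ 0.42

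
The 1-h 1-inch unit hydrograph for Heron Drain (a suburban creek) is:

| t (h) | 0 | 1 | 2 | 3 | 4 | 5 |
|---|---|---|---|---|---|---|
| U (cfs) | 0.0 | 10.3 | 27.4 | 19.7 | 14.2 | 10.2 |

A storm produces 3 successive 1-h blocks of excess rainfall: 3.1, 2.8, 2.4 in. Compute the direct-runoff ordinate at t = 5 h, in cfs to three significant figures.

Q ≈ 119 cfs

By discrete convolution, Q_j = Σ (P_i / 1 in) · U_{j−i}.
At t = 5 h (j=5): Q = (3.1/1)·10.2 + (2.8/1)·14.2 + (2.4/1)·19.7 = 119 cfs.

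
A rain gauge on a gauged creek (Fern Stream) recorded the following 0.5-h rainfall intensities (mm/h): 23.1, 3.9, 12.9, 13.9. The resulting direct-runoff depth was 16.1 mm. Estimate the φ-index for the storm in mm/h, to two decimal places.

Only the 3 blocks with intensity above φ contribute runoff: 23.1, 12.9, 13.9 mm/h.
Σ(I−φ)·Δt = d  ⇒  (23.1+12.9+13.9 − 3φ)·0.5 = 16.1
φ = (49.90 − 16.1/0.5) / 3 = 5.90 mm/h.

φ ≈ 5.90 mm/h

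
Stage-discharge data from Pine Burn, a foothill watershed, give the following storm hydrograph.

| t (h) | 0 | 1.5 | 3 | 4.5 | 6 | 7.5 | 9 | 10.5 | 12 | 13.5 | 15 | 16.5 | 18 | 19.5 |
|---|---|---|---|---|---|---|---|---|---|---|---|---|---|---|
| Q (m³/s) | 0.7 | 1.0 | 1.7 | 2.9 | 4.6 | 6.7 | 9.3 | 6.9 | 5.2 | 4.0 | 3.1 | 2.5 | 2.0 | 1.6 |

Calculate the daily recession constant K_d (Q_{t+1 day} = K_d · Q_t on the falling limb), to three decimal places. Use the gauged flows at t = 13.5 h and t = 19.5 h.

Between t = 13.5 h and t = 19.5 h the flow falls from 4.0 to 1.6 m³/s over 4×1.5 h = 6 h.
Per-interval ratio K = (1.6/4.0)^(1/4) = 0.7953; K_d = K^(24/1.5) = 0.026.

K_d ≈ 0.026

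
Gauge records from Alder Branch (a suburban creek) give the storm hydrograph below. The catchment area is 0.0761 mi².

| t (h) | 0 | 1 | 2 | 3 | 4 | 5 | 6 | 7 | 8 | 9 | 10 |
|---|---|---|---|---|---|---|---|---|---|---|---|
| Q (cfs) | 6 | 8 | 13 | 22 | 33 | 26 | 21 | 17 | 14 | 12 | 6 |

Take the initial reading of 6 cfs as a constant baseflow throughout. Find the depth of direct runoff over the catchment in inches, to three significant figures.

Direct runoff: 0.0, 2.0, 7.0, 16.0, 27.0, 20.0, 15.0, 11.0, 8.0, 6.0, 0.0 cfs; ΣQ_DR = 112.0 cfs.
V = ΣQ_DR · Δt = 112.0 × 3600 s = 4.032 × 10^5 ft³.
Over A = 0.0761 mi², depth = V / A = 2.28 in.

d ≈ 2.28 in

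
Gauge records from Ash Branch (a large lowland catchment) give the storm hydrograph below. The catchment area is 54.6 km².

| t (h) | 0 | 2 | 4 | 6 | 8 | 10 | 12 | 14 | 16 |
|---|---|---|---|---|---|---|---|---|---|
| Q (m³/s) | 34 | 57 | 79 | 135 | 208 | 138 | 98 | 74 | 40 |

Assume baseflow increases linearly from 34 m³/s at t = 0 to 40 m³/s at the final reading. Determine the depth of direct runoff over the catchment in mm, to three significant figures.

Direct runoff: 0.00, 22.25, 43.50, 98.75, 171.00, 100.25, 59.50, 34.75, 0.00 m³/s; ΣQ_DR = 530.0 m³/s.
V = ΣQ_DR · Δt = 530.0 × 7200 s = 3.816 × 10^6 m³.
Over A = 54.6 km², depth = V / A = 69.9 mm.

d ≈ 69.9 mm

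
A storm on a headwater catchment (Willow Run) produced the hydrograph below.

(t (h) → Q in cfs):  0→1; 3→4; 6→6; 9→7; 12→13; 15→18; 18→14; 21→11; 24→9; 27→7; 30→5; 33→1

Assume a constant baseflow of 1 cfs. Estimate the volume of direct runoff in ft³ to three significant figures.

V ≈ 9.07 × 10^5 ft³

Direct-runoff ordinates (Q − Q_b): 0.0, 3.0, 5.0, 6.0, 12.0, 17.0, 13.0, 10.0, 8.0, 6.0, 4.0, 0.0 cfs.
ΣQ_DR = 84.00 cfs.
With Δt = 3 h = 10800 s, V = ΣQ_DR · Δt = 84.00 × 10800 = 9.07 × 10^5 ft³.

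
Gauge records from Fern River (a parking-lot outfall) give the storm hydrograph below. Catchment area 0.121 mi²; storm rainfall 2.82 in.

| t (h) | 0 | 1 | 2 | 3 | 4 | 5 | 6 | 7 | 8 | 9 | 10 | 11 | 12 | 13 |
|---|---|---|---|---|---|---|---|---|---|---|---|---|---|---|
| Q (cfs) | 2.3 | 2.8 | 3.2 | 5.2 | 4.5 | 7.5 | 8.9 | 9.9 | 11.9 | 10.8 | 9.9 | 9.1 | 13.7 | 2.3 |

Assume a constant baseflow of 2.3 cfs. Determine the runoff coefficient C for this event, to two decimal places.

C ≈ 0.32

ΣQ_DR = 69.80 cfs; V = ΣQ_DR·Δt = 2.513 × 10^5 ft³.
Runoff depth d = V / A = 0.8939 in.
C = d / P = 0.8939 / 2.82 = 0.32.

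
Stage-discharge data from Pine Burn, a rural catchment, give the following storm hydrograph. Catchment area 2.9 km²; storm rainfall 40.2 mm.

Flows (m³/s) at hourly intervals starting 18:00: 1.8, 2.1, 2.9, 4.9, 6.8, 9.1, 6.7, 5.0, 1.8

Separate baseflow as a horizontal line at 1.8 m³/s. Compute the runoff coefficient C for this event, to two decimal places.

C ≈ 0.77

ΣQ_DR = 24.90 m³/s; V = ΣQ_DR·Δt = 89640 m³.
Runoff depth d = V / A = 30.91 mm.
C = d / P = 30.91 / 40.2 = 0.77.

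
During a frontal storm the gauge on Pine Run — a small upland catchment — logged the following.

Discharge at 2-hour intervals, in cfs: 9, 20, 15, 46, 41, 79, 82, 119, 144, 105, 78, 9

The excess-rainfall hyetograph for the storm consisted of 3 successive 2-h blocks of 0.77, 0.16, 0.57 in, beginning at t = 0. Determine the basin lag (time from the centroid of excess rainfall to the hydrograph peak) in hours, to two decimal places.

Centroid of excess rainfall: t_c = Σ P_i·t̄_i / ΣP_i = 2.7333 h (block centres at 1, 3, 5 h).
Hydrograph peak occurs at t = 16 h, so basin lag t_L = 16 − 2.7333 = 13.27 h.

t_L ≈ 13.27 h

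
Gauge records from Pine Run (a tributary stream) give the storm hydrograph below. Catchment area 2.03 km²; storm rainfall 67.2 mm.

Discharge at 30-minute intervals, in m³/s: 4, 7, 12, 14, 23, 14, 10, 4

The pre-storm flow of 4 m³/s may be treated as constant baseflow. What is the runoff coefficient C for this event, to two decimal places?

C ≈ 0.74

ΣQ_DR = 56.00 m³/s; V = ΣQ_DR·Δt = 1.008 × 10^5 m³.
Runoff depth d = V / A = 49.66 mm.
C = d / P = 49.66 / 67.2 = 0.74.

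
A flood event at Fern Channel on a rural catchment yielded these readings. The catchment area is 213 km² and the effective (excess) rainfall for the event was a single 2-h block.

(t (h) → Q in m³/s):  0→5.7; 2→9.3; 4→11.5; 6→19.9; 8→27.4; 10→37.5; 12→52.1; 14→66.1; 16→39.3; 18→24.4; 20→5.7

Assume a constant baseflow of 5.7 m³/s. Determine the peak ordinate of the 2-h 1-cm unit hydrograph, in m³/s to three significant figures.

Direct runoff: 0.0, 3.6, 5.8, 14.2, 21.7, 31.8, 46.4, 60.4, 33.6, 18.7, 0.0 m³/s; ΣQ_DR = 236.2 m³/s, peak = 60.4 m³/s.
Runoff depth d = ΣQ_DR·Δt / A = 236.2 × 7200 / (213 km²) = 7.984 mm.
The 1-cm UH is the DRH scaled by (10 mm)/d, so U_p = 60.4 × 10/7.984 = 75.6 m³/s.

U_p ≈ 75.6 m³/s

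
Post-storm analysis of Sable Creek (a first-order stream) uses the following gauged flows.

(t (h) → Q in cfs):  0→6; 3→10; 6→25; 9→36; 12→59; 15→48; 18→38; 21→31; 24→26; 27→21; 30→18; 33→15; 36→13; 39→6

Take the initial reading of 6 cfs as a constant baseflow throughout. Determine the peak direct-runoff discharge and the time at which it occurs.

Subtracting baseflow gives direct-runoff ordinates: 0.0, 4.0, 19.0, 30.0, 53.0, 42.0, 32.0, 25.0, 20.0, 15.0, 12.0, 9.0, 7.0, 0.0 cfs.
The maximum is 53.0 cfs, occurring at the reading for t = 12 h.

Q_p = 53.0 cfs at t = 12 h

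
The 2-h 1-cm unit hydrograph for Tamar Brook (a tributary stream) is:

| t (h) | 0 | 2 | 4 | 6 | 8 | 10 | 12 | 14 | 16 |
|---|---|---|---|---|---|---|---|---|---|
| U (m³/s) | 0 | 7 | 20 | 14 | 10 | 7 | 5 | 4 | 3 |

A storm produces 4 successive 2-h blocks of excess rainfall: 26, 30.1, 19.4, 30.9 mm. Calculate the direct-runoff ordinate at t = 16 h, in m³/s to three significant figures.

Q ≈ 51.2 m³/s

By discrete convolution, Q_j = Σ (P_i / 10 mm) · U_{j−i}.
At t = 16 h (j=8): Q = (26/10)·3 + (30.1/10)·4 + (19.4/10)·5 + (30.9/10)·7 = 51.2 m³/s.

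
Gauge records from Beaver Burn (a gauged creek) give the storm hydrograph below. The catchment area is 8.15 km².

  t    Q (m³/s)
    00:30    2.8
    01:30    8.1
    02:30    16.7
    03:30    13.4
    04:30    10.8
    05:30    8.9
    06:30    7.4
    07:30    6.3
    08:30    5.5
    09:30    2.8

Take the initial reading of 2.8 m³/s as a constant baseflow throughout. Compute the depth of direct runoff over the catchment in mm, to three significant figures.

d ≈ 24.2 mm

Direct runoff: 0.0, 5.3, 13.9, 10.6, 8.0, 6.1, 4.6, 3.5, 2.7, 0.0 m³/s; ΣQ_DR = 54.70 m³/s.
V = ΣQ_DR · Δt = 54.70 × 3600 s = 1.969 × 10^5 m³.
Over A = 8.15 km², depth = V / A = 24.2 mm.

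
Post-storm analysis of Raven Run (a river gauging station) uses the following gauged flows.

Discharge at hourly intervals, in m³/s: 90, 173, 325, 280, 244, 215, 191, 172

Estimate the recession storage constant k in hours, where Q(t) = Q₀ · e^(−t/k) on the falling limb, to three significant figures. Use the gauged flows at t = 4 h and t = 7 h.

k ≈ 8.58 h

On the falling limb, Q drops from 244 to 172 m³/s between t = 4 h and t = 7 h (Δt = 3 h).
k = −Δt / ln(Q₂/Q₁) = −3 / ln(172/244) = 8.58 h.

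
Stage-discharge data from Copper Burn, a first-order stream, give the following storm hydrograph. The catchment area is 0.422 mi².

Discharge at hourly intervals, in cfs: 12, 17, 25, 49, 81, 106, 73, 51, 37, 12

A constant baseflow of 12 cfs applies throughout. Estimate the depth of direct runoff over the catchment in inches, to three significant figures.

Direct runoff: 0.0, 5.0, 13.0, 37.0, 69.0, 94.0, 61.0, 39.0, 25.0, 0.0 cfs; ΣQ_DR = 343.0 cfs.
V = ΣQ_DR · Δt = 343.0 × 3600 s = 1.235 × 10^6 ft³.
Over A = 0.422 mi², depth = V / A = 1.26 in.

d ≈ 1.26 in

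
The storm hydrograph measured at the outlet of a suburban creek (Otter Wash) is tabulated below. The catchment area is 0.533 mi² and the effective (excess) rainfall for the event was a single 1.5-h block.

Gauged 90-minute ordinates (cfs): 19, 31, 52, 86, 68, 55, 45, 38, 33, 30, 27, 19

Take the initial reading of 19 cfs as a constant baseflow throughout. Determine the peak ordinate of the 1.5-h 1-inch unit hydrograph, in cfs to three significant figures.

Direct runoff: 0.0, 12.0, 33.0, 67.0, 49.0, 36.0, 26.0, 19.0, 14.0, 11.0, 8.0, 0.0 cfs; ΣQ_DR = 275.0 cfs, peak = 67.0 cfs.
Runoff depth d = ΣQ_DR·Δt / A = 275.0 × 5400 / (0.533 mi²) = 1.199 in.
The 1-inch UH is the DRH scaled by (1 in)/d, so U_p = 67.0 × 1/1.199 = 55.9 cfs.

U_p ≈ 55.9 cfs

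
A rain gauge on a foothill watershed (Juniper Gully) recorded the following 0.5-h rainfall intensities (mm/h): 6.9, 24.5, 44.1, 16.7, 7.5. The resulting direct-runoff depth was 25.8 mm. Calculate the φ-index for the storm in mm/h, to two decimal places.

Only the 3 blocks with intensity above φ contribute runoff: 24.5, 44.1, 16.7 mm/h.
Σ(I−φ)·Δt = d  ⇒  (24.5+44.1+16.7 − 3φ)·0.5 = 25.8
φ = (85.30 − 25.8/0.5) / 3 = 11.23 mm/h.

φ ≈ 11.23 mm/h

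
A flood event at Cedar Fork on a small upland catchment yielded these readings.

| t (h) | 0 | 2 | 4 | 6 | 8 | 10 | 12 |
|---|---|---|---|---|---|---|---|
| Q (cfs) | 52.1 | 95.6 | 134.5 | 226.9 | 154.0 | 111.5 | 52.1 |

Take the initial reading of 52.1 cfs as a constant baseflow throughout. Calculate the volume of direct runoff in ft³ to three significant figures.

Direct-runoff ordinates (Q − Q_b): 0.0, 43.5, 82.4, 174.8, 101.9, 59.4, 0.0 cfs.
ΣQ_DR = 462.0 cfs.
With Δt = 2 h = 7200 s, V = ΣQ_DR · Δt = 462.0 × 7200 = 3.33 × 10^6 ft³.

V ≈ 3.33 × 10^6 ft³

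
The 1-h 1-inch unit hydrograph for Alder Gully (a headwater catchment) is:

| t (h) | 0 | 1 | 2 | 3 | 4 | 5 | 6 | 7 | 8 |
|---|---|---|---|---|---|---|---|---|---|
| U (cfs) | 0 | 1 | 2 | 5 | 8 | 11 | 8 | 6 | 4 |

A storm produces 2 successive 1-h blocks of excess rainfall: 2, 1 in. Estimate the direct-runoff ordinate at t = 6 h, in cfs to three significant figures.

By discrete convolution, Q_j = Σ (P_i / 1 in) · U_{j−i}.
At t = 6 h (j=6): Q = (2/1)·8 + (1/1)·11 = 27.0 cfs.

Q ≈ 27.0 cfs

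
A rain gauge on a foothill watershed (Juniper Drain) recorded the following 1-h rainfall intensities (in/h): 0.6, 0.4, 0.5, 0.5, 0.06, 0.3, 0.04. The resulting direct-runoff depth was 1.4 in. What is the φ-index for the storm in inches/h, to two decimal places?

φ ≈ 0.18 in/h

Only the 5 blocks with intensity above φ contribute runoff: 0.6, 0.4, 0.5, 0.5, 0.3 in/h.
Σ(I−φ)·Δt = d  ⇒  (0.6+0.4+0.5+0.5+0.3 − 5φ)·1 = 1.4
φ = (2.300 − 1.4/1) / 5 = 0.18 in/h.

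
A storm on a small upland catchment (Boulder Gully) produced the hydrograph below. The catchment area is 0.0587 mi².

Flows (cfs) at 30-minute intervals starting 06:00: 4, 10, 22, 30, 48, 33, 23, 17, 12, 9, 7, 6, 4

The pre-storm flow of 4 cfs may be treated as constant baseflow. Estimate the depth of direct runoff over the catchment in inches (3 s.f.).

d ≈ 2.28 in

Direct runoff: 0.0, 6.0, 18.0, 26.0, 44.0, 29.0, 19.0, 13.0, 8.0, 5.0, 3.0, 2.0, 0.0 cfs; ΣQ_DR = 173.0 cfs.
V = ΣQ_DR · Δt = 173.0 × 1800 s = 3.114 × 10^5 ft³.
Over A = 0.0587 mi², depth = V / A = 2.28 in.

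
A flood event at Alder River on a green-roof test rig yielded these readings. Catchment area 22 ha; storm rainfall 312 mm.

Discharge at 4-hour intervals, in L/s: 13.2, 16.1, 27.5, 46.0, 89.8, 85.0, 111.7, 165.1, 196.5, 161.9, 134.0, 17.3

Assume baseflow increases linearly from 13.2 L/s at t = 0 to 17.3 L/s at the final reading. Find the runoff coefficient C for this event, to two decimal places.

C ≈ 0.18

ΣQ_DR = 881.1 L/s; V = ΣQ_DR·Δt = 1.269 × 10^7 L.
Runoff depth d = V / A = 57.67 mm.
C = d / P = 57.67 / 312 = 0.18.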